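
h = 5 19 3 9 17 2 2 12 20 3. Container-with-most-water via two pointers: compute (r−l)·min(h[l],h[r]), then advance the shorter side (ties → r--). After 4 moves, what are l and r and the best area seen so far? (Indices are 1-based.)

l=4, r=9, best area=133

l=1 r=10: min(5,3)*9=27 best=27 *, r--
l=1 r=9: min(5,20)*8=40 best=40 *, l++
l=2 r=9: min(19,20)*7=133 best=133 *, l++
l=3 r=9: min(3,20)*6=18 best=133, l++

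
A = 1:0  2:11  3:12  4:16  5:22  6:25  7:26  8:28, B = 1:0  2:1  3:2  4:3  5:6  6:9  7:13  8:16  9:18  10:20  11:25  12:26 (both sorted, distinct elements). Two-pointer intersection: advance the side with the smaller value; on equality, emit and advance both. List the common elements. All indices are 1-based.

[i=1,j=1] 0==0 emit → i++,j++
[i=2,j=2] 11>1 → j++
[i=2,j=3] 11>2 → j++
[i=2,j=4] 11>3 → j++
[i=2,j=5] 11>6 → j++
[i=2,j=6] 11>9 → j++
[i=2,j=7] 11<13 → i++
[i=3,j=7] 12<13 → i++
[i=4,j=7] 16>13 → j++
[i=4,j=8] 16==16 emit → i++,j++
[i=5,j=9] 22>18 → j++
[i=5,j=10] 22>20 → j++
[i=5,j=11] 22<25 → i++
[i=6,j=11] 25==25 emit → i++,j++
[i=7,j=12] 26==26 emit → i++,j++

intersection = [0, 16, 25, 26]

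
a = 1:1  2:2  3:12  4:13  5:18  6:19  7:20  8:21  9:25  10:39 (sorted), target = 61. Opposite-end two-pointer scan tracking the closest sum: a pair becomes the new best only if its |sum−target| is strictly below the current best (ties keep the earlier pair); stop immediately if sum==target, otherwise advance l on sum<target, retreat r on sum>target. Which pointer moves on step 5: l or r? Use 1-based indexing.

[1,10] 1+39=40 d=21 * → l++
[2,10] 2+39=41 d=20 * → l++
[3,10] 12+39=51 d=10 * → l++
[4,10] 13+39=52 d=9 * → l++
[5,10] 18+39=57 d=4 * → l++

l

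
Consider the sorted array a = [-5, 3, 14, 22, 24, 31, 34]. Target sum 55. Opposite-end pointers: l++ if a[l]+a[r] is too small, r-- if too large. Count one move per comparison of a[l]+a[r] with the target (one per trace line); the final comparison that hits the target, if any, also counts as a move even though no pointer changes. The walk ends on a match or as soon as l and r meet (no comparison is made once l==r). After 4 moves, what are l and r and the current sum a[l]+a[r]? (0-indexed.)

l=3, r=5, sum=53

l=0 r=6: -5+34=29 <55, l++
l=1 r=6: 3+34=37 <55, l++
l=2 r=6: 14+34=48 <55, l++
l=3 r=6: 22+34=56 >55, r--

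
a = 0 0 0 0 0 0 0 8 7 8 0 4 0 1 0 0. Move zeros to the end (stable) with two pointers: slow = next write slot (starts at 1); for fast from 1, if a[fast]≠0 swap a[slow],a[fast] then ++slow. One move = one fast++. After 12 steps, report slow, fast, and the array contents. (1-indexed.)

(s=1,f=1) a[fast]=0 → fast++
(s=1,f=2) a[fast]=0 → fast++
(s=1,f=3) a[fast]=0 → fast++
(s=1,f=4) a[fast]=0 → fast++
(s=1,f=5) a[fast]=0 → fast++
(s=1,f=6) a[fast]=0 → fast++
(s=1,f=7) a[fast]=0 → fast++
(s=1,f=8) a[fast]=8≠0 swap→a[1]=8 → slow++,fast++
(s=2,f=9) a[fast]=7≠0 swap→a[2]=7 → slow++,fast++
(s=3,f=10) a[fast]=8≠0 swap→a[3]=8 → slow++,fast++
(s=4,f=11) a[fast]=0 → fast++
(s=4,f=12) a[fast]=4≠0 swap→a[4]=4 → slow++,fast++

slow=5, fast=13, a=[8, 7, 8, 4, 0, 0, 0, 0, 0, 0, 0, 0, 0, 1, 0, 0]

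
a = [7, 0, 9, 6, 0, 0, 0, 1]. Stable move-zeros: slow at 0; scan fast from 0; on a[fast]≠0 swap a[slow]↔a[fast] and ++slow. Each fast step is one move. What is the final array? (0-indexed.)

[7, 9, 6, 1, 0, 0, 0, 0]

slow=0 fast=0: a[fast]=7≠0 swap→a[0]=7, slow++,fast++
slow=1 fast=1: a[fast]=0, fast++
slow=1 fast=2: a[fast]=9≠0 swap→a[1]=9, slow++,fast++
slow=2 fast=3: a[fast]=6≠0 swap→a[2]=6, slow++,fast++
slow=3 fast=4: a[fast]=0, fast++
slow=3 fast=5: a[fast]=0, fast++
slow=3 fast=6: a[fast]=0, fast++
slow=3 fast=7: a[fast]=1≠0 swap→a[3]=1, slow++,fast++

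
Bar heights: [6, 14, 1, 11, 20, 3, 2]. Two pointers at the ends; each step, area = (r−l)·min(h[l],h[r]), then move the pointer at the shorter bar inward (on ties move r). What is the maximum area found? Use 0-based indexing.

max area = 42

l=0 r=6: min(6,2)*6=12 best=12 *, r--
l=0 r=5: min(6,3)*5=15 best=15 *, r--
l=0 r=4: min(6,20)*4=24 best=24 *, l++
l=1 r=4: min(14,20)*3=42 best=42 *, l++
l=2 r=4: min(1,20)*2=2 best=42, l++
l=3 r=4: min(11,20)*1=11 best=42, l++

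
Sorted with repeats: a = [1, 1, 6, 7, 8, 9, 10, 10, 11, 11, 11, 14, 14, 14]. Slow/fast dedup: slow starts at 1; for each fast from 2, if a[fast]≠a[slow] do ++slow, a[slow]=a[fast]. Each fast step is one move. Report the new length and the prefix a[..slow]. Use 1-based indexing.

slow=1 fast=2: a[fast]=1=a[slow] dup, fast++
slow=1 fast=3: a[fast]=6≠a[slow]=1 write a[2]=6, slow++,fast++
slow=2 fast=4: a[fast]=7≠a[slow]=6 write a[3]=7, slow++,fast++
slow=3 fast=5: a[fast]=8≠a[slow]=7 write a[4]=8, slow++,fast++
slow=4 fast=6: a[fast]=9≠a[slow]=8 write a[5]=9, slow++,fast++
slow=5 fast=7: a[fast]=10≠a[slow]=9 write a[6]=10, slow++,fast++
slow=6 fast=8: a[fast]=10=a[slow] dup, fast++
slow=6 fast=9: a[fast]=11≠a[slow]=10 write a[7]=11, slow++,fast++
slow=7 fast=10: a[fast]=11=a[slow] dup, fast++
slow=7 fast=11: a[fast]=11=a[slow] dup, fast++
slow=7 fast=12: a[fast]=14≠a[slow]=11 write a[8]=14, slow++,fast++
slow=8 fast=13: a[fast]=14=a[slow] dup, fast++
slow=8 fast=14: a[fast]=14=a[slow] dup, fast++

length 8; prefix = [1, 6, 7, 8, 9, 10, 11, 14]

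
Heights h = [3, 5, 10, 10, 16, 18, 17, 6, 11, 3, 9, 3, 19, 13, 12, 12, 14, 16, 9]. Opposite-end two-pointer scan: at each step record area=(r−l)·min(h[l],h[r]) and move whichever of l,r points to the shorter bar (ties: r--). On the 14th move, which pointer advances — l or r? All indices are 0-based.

[0,18] min(3,9)*18=54 best=54 * → l++
[1,18] min(5,9)*17=85 best=85 * → l++
[2,18] min(10,9)*16=144 best=144 * → r--
[2,17] min(10,16)*15=150 best=150 * → l++
[3,17] min(10,16)*14=140 best=150 → l++
[4,17] min(16,16)*13=208 best=208 * → r--
[4,16] min(16,14)*12=168 best=208 → r--
[4,15] min(16,12)*11=132 best=208 → r--
[4,14] min(16,12)*10=120 best=208 → r--
[4,13] min(16,13)*9=117 best=208 → r--
[4,12] min(16,19)*8=128 best=208 → l++
[5,12] min(18,19)*7=126 best=208 → l++
[6,12] min(17,19)*6=102 best=208 → l++
[7,12] min(6,19)*5=30 best=208 → l++

l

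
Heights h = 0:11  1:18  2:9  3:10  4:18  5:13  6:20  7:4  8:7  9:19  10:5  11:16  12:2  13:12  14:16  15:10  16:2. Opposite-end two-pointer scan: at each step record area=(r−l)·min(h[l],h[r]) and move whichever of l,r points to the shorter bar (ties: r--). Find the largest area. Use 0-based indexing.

l=0 r=16: min(11,2)*16=32 best=32 *, r--
l=0 r=15: min(11,10)*15=150 best=150 *, r--
l=0 r=14: min(11,16)*14=154 best=154 *, l++
l=1 r=14: min(18,16)*13=208 best=208 *, r--
l=1 r=13: min(18,12)*12=144 best=208, r--
l=1 r=12: min(18,2)*11=22 best=208, r--
l=1 r=11: min(18,16)*10=160 best=208, r--
l=1 r=10: min(18,5)*9=45 best=208, r--
l=1 r=9: min(18,19)*8=144 best=208, l++
l=2 r=9: min(9,19)*7=63 best=208, l++
l=3 r=9: min(10,19)*6=60 best=208, l++
l=4 r=9: min(18,19)*5=90 best=208, l++
l=5 r=9: min(13,19)*4=52 best=208, l++
l=6 r=9: min(20,19)*3=57 best=208, r--
l=6 r=8: min(20,7)*2=14 best=208, r--
l=6 r=7: min(20,4)*1=4 best=208, r--

max area = 208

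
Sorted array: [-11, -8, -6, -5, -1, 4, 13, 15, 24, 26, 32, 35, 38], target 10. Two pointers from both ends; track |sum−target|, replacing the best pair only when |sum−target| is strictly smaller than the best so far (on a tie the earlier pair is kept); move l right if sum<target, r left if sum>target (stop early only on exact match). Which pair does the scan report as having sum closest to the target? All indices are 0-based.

pair (-5, 15) with sum 10 (|Δ|=0)

l=0 r=12: -11+38=27 d=17 *, r--
l=0 r=11: -11+35=24 d=14 *, r--
l=0 r=10: -11+32=21 d=11 *, r--
l=0 r=9: -11+26=15 d=5 *, r--
l=0 r=8: -11+24=13 d=3 *, r--
l=0 r=7: -11+15=4 d=6, l++
l=1 r=7: -8+15=7 d=3, l++
l=2 r=7: -6+15=9 d=1 *, l++
l=3 r=7: -5+15=10 d=0 *, stop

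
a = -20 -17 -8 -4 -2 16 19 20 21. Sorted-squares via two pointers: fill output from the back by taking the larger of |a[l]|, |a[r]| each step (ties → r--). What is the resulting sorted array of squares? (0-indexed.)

[0,8] |-20|<=|21| out[8]=441 → r--
[0,7] |-20|<=|20| out[7]=400 → r--
[0,6] |-20|>|19| out[6]=400 → l++
[1,6] |-17|<=|19| out[5]=361 → r--
[1,5] |-17|>|16| out[4]=289 → l++
[2,5] |-8|<=|16| out[3]=256 → r--
[2,4] |-8|>|-2| out[2]=64 → l++
[3,4] |-4|>|-2| out[1]=16 → l++
[4,4] |-2|<=|-2| out[0]=4 → r--

[4, 16, 64, 256, 289, 361, 400, 400, 441]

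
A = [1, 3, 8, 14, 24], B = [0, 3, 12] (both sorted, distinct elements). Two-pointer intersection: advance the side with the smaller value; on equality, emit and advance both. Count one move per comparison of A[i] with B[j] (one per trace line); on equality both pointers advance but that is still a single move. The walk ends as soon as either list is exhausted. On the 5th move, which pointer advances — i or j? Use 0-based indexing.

i=0 j=0: 1>0, j++
i=0 j=1: 1<3, i++
i=1 j=1: 3==3 emit, i++,j++
i=2 j=2: 8<12, i++
i=3 j=2: 14>12, j++

j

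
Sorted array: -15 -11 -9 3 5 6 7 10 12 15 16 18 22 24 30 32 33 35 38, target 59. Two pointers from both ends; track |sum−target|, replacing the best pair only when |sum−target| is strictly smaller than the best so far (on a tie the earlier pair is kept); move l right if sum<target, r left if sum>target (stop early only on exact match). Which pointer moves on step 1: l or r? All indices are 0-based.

[0,18] -15+38=23 d=36 * → l++

l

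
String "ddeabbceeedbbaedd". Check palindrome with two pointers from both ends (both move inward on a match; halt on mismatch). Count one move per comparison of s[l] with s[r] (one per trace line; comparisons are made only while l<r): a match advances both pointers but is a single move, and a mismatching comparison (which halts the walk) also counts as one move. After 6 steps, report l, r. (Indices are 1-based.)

l=7, r=11

[1,17] 'd'=='d' → l++,r--
[2,16] 'd'=='d' → l++,r--
[3,15] 'e'=='e' → l++,r--
[4,14] 'a'=='a' → l++,r--
[5,13] 'b'=='b' → l++,r--
[6,12] 'b'=='b' → l++,r--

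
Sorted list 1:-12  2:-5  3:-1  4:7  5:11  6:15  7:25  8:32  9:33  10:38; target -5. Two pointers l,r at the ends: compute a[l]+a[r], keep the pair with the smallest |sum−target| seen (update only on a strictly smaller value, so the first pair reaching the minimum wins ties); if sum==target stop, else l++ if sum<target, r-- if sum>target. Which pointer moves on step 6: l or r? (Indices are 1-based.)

l=1 r=10: -12+38=26 d=31 *, r--
l=1 r=9: -12+33=21 d=26 *, r--
l=1 r=8: -12+32=20 d=25 *, r--
l=1 r=7: -12+25=13 d=18 *, r--
l=1 r=6: -12+15=3 d=8 *, r--
l=1 r=5: -12+11=-1 d=4 *, r--

r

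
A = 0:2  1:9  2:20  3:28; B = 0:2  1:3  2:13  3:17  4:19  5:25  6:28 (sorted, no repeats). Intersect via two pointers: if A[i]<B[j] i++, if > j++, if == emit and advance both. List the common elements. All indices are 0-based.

intersection = [2, 28]

[i=0,j=0] 2==2 emit → i++,j++
[i=1,j=1] 9>3 → j++
[i=1,j=2] 9<13 → i++
[i=2,j=2] 20>13 → j++
[i=2,j=3] 20>17 → j++
[i=2,j=4] 20>19 → j++
[i=2,j=5] 20<25 → i++
[i=3,j=5] 28>25 → j++
[i=3,j=6] 28==28 emit → i++,j++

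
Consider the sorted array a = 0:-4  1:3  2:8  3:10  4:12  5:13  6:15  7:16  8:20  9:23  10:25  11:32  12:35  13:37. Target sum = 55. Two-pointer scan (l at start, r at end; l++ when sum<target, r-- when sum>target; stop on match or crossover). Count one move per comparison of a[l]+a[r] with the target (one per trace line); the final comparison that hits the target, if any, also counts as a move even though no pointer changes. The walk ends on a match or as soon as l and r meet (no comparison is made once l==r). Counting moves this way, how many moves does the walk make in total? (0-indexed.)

[0,13] -4+37=33 <55 → l++
[1,13] 3+37=40 <55 → l++
[2,13] 8+37=45 <55 → l++
[3,13] 10+37=47 <55 → l++
[4,13] 12+37=49 <55 → l++
[5,13] 13+37=50 <55 → l++
[6,13] 15+37=52 <55 → l++
[7,13] 16+37=53 <55 → l++
[8,13] 20+37=57 >55 → r--
[8,12] 20+35=55 → found

10 moves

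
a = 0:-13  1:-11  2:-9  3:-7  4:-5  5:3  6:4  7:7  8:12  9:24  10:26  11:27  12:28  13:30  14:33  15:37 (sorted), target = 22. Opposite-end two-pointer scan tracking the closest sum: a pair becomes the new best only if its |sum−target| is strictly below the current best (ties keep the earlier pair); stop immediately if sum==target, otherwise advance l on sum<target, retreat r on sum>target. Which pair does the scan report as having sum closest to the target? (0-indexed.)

l=0 r=15: -13+37=24 d=2 *, r--
l=0 r=14: -13+33=20 d=2, l++
l=1 r=14: -11+33=22 d=0 *, stop

pair (-11, 33) with sum 22 (|Δ|=0)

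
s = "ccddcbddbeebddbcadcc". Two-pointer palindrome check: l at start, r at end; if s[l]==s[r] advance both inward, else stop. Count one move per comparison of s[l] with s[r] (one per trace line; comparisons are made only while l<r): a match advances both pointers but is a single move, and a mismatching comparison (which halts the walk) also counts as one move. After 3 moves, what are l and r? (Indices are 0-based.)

l=3, r=16

[0,19] 'c'=='c' → l++,r--
[1,18] 'c'=='c' → l++,r--
[2,17] 'd'=='d' → l++,r--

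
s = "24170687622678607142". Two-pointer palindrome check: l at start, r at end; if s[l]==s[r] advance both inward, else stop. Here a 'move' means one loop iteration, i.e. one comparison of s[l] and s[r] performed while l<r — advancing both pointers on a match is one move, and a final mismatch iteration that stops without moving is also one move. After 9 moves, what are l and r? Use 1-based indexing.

l=10, r=11

l=1 r=20: '2'=='2', l++,r--
l=2 r=19: '4'=='4', l++,r--
l=3 r=18: '1'=='1', l++,r--
l=4 r=17: '7'=='7', l++,r--
l=5 r=16: '0'=='0', l++,r--
l=6 r=15: '6'=='6', l++,r--
l=7 r=14: '8'=='8', l++,r--
l=8 r=13: '7'=='7', l++,r--
l=9 r=12: '6'=='6', l++,r--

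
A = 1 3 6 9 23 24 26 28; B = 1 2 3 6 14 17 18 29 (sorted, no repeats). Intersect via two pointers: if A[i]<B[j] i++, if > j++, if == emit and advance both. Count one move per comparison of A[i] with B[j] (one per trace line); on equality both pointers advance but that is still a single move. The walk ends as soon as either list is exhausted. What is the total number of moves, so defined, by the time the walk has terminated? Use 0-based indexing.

[i=0,j=0] 1==1 emit → i++,j++
[i=1,j=1] 3>2 → j++
[i=1,j=2] 3==3 emit → i++,j++
[i=2,j=3] 6==6 emit → i++,j++
[i=3,j=4] 9<14 → i++
[i=4,j=4] 23>14 → j++
[i=4,j=5] 23>17 → j++
[i=4,j=6] 23>18 → j++
[i=4,j=7] 23<29 → i++
[i=5,j=7] 24<29 → i++
[i=6,j=7] 26<29 → i++
[i=7,j=7] 28<29 → i++

12 moves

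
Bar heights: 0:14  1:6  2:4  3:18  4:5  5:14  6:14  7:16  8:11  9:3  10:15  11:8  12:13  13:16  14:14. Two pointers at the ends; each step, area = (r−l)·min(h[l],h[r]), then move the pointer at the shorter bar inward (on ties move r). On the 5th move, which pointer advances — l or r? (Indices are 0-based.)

[0,14] min(14,14)*14=196 best=196 * → r--
[0,13] min(14,16)*13=182 best=196 → l++
[1,13] min(6,16)*12=72 best=196 → l++
[2,13] min(4,16)*11=44 best=196 → l++
[3,13] min(18,16)*10=160 best=196 → r--

r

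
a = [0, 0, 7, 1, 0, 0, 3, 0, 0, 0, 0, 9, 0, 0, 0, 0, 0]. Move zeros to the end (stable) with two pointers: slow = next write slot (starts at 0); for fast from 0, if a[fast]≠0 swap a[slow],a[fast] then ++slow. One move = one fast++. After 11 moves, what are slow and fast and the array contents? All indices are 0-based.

slow=0 fast=0: a[fast]=0, fast++
slow=0 fast=1: a[fast]=0, fast++
slow=0 fast=2: a[fast]=7≠0 swap→a[0]=7, slow++,fast++
slow=1 fast=3: a[fast]=1≠0 swap→a[1]=1, slow++,fast++
slow=2 fast=4: a[fast]=0, fast++
slow=2 fast=5: a[fast]=0, fast++
slow=2 fast=6: a[fast]=3≠0 swap→a[2]=3, slow++,fast++
slow=3 fast=7: a[fast]=0, fast++
slow=3 fast=8: a[fast]=0, fast++
slow=3 fast=9: a[fast]=0, fast++
slow=3 fast=10: a[fast]=0, fast++

slow=3, fast=11, a=[7, 1, 3, 0, 0, 0, 0, 0, 0, 0, 0, 9, 0, 0, 0, 0, 0]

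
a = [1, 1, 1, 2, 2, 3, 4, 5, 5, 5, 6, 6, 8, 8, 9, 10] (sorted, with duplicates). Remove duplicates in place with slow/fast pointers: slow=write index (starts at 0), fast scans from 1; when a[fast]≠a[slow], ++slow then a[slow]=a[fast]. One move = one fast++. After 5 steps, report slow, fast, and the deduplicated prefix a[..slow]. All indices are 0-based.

slow=2, fast=6, prefix=[1, 2, 3]

slow=0 fast=1: a[fast]=1=a[slow] dup, fast++
slow=0 fast=2: a[fast]=1=a[slow] dup, fast++
slow=0 fast=3: a[fast]=2≠a[slow]=1 write a[1]=2, slow++,fast++
slow=1 fast=4: a[fast]=2=a[slow] dup, fast++
slow=1 fast=5: a[fast]=3≠a[slow]=2 write a[2]=3, slow++,fast++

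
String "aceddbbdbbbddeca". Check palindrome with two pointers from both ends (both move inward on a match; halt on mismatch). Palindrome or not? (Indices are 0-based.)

not a palindrome (mismatch at 7,8)

[0,15] 'a'=='a' → l++,r--
[1,14] 'c'=='c' → l++,r--
[2,13] 'e'=='e' → l++,r--
[3,12] 'd'=='d' → l++,r--
[4,11] 'd'=='d' → l++,r--
[5,10] 'b'=='b' → l++,r--
[6,9] 'b'=='b' → l++,r--
[7,8] 'd'!='b' → stop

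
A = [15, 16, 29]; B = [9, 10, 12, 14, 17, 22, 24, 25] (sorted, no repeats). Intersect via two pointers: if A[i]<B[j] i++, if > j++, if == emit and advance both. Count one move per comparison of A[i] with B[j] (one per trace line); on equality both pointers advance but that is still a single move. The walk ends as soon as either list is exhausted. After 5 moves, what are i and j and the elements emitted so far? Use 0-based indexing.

i=0 j=0: 15>9, j++
i=0 j=1: 15>10, j++
i=0 j=2: 15>12, j++
i=0 j=3: 15>14, j++
i=0 j=4: 15<17, i++

i=1, j=4, emitted=[]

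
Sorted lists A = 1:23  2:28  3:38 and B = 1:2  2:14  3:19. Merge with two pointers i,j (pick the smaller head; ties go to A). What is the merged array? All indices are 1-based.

[i=1,j=1] A[i]=23>B[j]=2 take 2 → j++
[i=1,j=2] A[i]=23>B[j]=14 take 14 → j++
[i=1,j=3] A[i]=23>B[j]=19 take 19 → j++
[i=1,j=4] B done, take A[i]=23 → i++
[i=2,j=4] B done, take A[i]=28 → i++
[i=3,j=4] B done, take A[i]=38 → i++

[2, 14, 19, 23, 28, 38]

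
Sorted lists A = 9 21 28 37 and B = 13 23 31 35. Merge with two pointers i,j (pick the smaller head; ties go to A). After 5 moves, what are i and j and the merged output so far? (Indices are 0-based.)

i=3, j=2, merged so far=[9, 13, 21, 23, 28]

i=0 j=0: A[i]=9<=B[j]=13 take 9, i++
i=1 j=0: A[i]=21>B[j]=13 take 13, j++
i=1 j=1: A[i]=21<=B[j]=23 take 21, i++
i=2 j=1: A[i]=28>B[j]=23 take 23, j++
i=2 j=2: A[i]=28<=B[j]=31 take 28, i++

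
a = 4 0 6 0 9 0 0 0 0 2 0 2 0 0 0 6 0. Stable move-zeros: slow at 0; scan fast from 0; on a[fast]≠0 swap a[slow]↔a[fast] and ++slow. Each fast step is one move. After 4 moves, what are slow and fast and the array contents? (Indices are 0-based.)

slow=0 fast=0: a[fast]=4≠0 swap→a[0]=4, slow++,fast++
slow=1 fast=1: a[fast]=0, fast++
slow=1 fast=2: a[fast]=6≠0 swap→a[1]=6, slow++,fast++
slow=2 fast=3: a[fast]=0, fast++

slow=2, fast=4, a=[4, 6, 0, 0, 9, 0, 0, 0, 0, 2, 0, 2, 0, 0, 0, 6, 0]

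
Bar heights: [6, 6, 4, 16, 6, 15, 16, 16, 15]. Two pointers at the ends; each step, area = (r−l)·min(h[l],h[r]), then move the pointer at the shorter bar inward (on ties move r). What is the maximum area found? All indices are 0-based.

max area = 75

l=0 r=8: min(6,15)*8=48 best=48 *, l++
l=1 r=8: min(6,15)*7=42 best=48, l++
l=2 r=8: min(4,15)*6=24 best=48, l++
l=3 r=8: min(16,15)*5=75 best=75 *, r--
l=3 r=7: min(16,16)*4=64 best=75, r--
l=3 r=6: min(16,16)*3=48 best=75, r--
l=3 r=5: min(16,15)*2=30 best=75, r--
l=3 r=4: min(16,6)*1=6 best=75, r--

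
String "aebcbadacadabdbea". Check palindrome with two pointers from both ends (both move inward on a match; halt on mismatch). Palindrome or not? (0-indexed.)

not a palindrome (mismatch at 3,13)

[0,16] 'a'=='a' → l++,r--
[1,15] 'e'=='e' → l++,r--
[2,14] 'b'=='b' → l++,r--
[3,13] 'c'!='d' → stop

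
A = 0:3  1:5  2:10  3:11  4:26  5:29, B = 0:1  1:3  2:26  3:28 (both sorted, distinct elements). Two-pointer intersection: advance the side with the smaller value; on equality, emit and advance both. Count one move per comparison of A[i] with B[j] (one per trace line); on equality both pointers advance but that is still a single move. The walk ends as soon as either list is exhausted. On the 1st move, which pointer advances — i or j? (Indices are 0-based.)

i=0 j=0: 3>1, j++

j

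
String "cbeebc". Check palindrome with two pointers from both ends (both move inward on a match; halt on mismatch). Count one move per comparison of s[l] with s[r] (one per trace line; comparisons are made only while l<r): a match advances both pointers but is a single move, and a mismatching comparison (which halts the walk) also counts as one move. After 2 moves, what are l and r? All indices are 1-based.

l=3, r=4

[1,6] 'c'=='c' → l++,r--
[2,5] 'b'=='b' → l++,r--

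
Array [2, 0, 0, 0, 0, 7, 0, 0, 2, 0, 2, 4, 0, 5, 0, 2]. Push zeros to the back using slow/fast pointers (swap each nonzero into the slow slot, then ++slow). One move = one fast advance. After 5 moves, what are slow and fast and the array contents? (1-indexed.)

(s=1,f=1) a[fast]=2≠0 swap→a[1]=2 → slow++,fast++
(s=2,f=2) a[fast]=0 → fast++
(s=2,f=3) a[fast]=0 → fast++
(s=2,f=4) a[fast]=0 → fast++
(s=2,f=5) a[fast]=0 → fast++

slow=2, fast=6, a=[2, 0, 0, 0, 0, 7, 0, 0, 2, 0, 2, 4, 0, 5, 0, 2]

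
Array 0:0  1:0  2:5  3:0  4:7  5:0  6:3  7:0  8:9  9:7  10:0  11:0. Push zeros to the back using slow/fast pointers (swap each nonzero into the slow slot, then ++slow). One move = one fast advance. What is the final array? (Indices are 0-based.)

[5, 7, 3, 9, 7, 0, 0, 0, 0, 0, 0, 0]

(s=0,f=0) a[fast]=0 → fast++
(s=0,f=1) a[fast]=0 → fast++
(s=0,f=2) a[fast]=5≠0 swap→a[0]=5 → slow++,fast++
(s=1,f=3) a[fast]=0 → fast++
(s=1,f=4) a[fast]=7≠0 swap→a[1]=7 → slow++,fast++
(s=2,f=5) a[fast]=0 → fast++
(s=2,f=6) a[fast]=3≠0 swap→a[2]=3 → slow++,fast++
(s=3,f=7) a[fast]=0 → fast++
(s=3,f=8) a[fast]=9≠0 swap→a[3]=9 → slow++,fast++
(s=4,f=9) a[fast]=7≠0 swap→a[4]=7 → slow++,fast++
(s=5,f=10) a[fast]=0 → fast++
(s=5,f=11) a[fast]=0 → fast++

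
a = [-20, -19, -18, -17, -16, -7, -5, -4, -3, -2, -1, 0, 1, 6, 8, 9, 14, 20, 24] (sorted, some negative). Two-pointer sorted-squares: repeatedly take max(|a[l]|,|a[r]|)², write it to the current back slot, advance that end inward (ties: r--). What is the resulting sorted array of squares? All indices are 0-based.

l=0 r=18: |-20|<=|24| out[18]=576, r--
l=0 r=17: |-20|<=|20| out[17]=400, r--
l=0 r=16: |-20|>|14| out[16]=400, l++
l=1 r=16: |-19|>|14| out[15]=361, l++
l=2 r=16: |-18|>|14| out[14]=324, l++
l=3 r=16: |-17|>|14| out[13]=289, l++
l=4 r=16: |-16|>|14| out[12]=256, l++
l=5 r=16: |-7|<=|14| out[11]=196, r--
l=5 r=15: |-7|<=|9| out[10]=81, r--
l=5 r=14: |-7|<=|8| out[9]=64, r--
l=5 r=13: |-7|>|6| out[8]=49, l++
l=6 r=13: |-5|<=|6| out[7]=36, r--
l=6 r=12: |-5|>|1| out[6]=25, l++
l=7 r=12: |-4|>|1| out[5]=16, l++
l=8 r=12: |-3|>|1| out[4]=9, l++
l=9 r=12: |-2|>|1| out[3]=4, l++
l=10 r=12: |-1|<=|1| out[2]=1, r--
l=10 r=11: |-1|>|0| out[1]=1, l++
l=11 r=11: |0|<=|0| out[0]=0, r--

[0, 1, 1, 4, 9, 16, 25, 36, 49, 64, 81, 196, 256, 289, 324, 361, 400, 400, 576]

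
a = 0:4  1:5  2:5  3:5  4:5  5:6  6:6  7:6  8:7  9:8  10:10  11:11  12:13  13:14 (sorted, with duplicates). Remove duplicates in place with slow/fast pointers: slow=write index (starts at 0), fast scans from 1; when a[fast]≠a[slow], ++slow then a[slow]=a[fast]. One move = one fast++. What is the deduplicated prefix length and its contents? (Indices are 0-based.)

length 9; prefix = [4, 5, 6, 7, 8, 10, 11, 13, 14]

slow=0 fast=1: a[fast]=5≠a[slow]=4 write a[1]=5, slow++,fast++
slow=1 fast=2: a[fast]=5=a[slow] dup, fast++
slow=1 fast=3: a[fast]=5=a[slow] dup, fast++
slow=1 fast=4: a[fast]=5=a[slow] dup, fast++
slow=1 fast=5: a[fast]=6≠a[slow]=5 write a[2]=6, slow++,fast++
slow=2 fast=6: a[fast]=6=a[slow] dup, fast++
slow=2 fast=7: a[fast]=6=a[slow] dup, fast++
slow=2 fast=8: a[fast]=7≠a[slow]=6 write a[3]=7, slow++,fast++
slow=3 fast=9: a[fast]=8≠a[slow]=7 write a[4]=8, slow++,fast++
slow=4 fast=10: a[fast]=10≠a[slow]=8 write a[5]=10, slow++,fast++
slow=5 fast=11: a[fast]=11≠a[slow]=10 write a[6]=11, slow++,fast++
slow=6 fast=12: a[fast]=13≠a[slow]=11 write a[7]=13, slow++,fast++
slow=7 fast=13: a[fast]=14≠a[slow]=13 write a[8]=14, slow++,fast++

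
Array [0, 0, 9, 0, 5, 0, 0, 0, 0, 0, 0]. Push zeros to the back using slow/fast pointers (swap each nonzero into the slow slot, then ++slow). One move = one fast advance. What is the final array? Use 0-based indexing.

(s=0,f=0) a[fast]=0 → fast++
(s=0,f=1) a[fast]=0 → fast++
(s=0,f=2) a[fast]=9≠0 swap→a[0]=9 → slow++,fast++
(s=1,f=3) a[fast]=0 → fast++
(s=1,f=4) a[fast]=5≠0 swap→a[1]=5 → slow++,fast++
(s=2,f=5) a[fast]=0 → fast++
(s=2,f=6) a[fast]=0 → fast++
(s=2,f=7) a[fast]=0 → fast++
(s=2,f=8) a[fast]=0 → fast++
(s=2,f=9) a[fast]=0 → fast++
(s=2,f=10) a[fast]=0 → fast++

[9, 5, 0, 0, 0, 0, 0, 0, 0, 0, 0]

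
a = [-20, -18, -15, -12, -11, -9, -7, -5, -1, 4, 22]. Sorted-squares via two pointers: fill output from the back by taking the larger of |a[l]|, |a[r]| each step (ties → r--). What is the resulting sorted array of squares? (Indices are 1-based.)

l=1 r=11: |-20|<=|22| out[11]=484, r--
l=1 r=10: |-20|>|4| out[10]=400, l++
l=2 r=10: |-18|>|4| out[9]=324, l++
l=3 r=10: |-15|>|4| out[8]=225, l++
l=4 r=10: |-12|>|4| out[7]=144, l++
l=5 r=10: |-11|>|4| out[6]=121, l++
l=6 r=10: |-9|>|4| out[5]=81, l++
l=7 r=10: |-7|>|4| out[4]=49, l++
l=8 r=10: |-5|>|4| out[3]=25, l++
l=9 r=10: |-1|<=|4| out[2]=16, r--
l=9 r=9: |-1|<=|-1| out[1]=1, r--

[1, 16, 25, 49, 81, 121, 144, 225, 324, 400, 484]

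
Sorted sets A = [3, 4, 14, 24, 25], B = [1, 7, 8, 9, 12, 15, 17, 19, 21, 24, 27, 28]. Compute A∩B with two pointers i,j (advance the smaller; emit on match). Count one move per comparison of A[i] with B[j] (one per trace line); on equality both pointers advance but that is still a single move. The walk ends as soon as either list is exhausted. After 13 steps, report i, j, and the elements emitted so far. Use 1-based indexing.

i=1 j=1: 3>1, j++
i=1 j=2: 3<7, i++
i=2 j=2: 4<7, i++
i=3 j=2: 14>7, j++
i=3 j=3: 14>8, j++
i=3 j=4: 14>9, j++
i=3 j=5: 14>12, j++
i=3 j=6: 14<15, i++
i=4 j=6: 24>15, j++
i=4 j=7: 24>17, j++
i=4 j=8: 24>19, j++
i=4 j=9: 24>21, j++
i=4 j=10: 24==24 emit, i++,j++

i=5, j=11, emitted=[24]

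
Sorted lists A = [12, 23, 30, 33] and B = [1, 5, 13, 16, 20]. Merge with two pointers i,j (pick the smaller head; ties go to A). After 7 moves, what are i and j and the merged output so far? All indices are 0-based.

i=2, j=5, merged so far=[1, 5, 12, 13, 16, 20, 23]

[i=0,j=0] A[i]=12>B[j]=1 take 1 → j++
[i=0,j=1] A[i]=12>B[j]=5 take 5 → j++
[i=0,j=2] A[i]=12<=B[j]=13 take 12 → i++
[i=1,j=2] A[i]=23>B[j]=13 take 13 → j++
[i=1,j=3] A[i]=23>B[j]=16 take 16 → j++
[i=1,j=4] A[i]=23>B[j]=20 take 20 → j++
[i=1,j=5] B done, take A[i]=23 → i++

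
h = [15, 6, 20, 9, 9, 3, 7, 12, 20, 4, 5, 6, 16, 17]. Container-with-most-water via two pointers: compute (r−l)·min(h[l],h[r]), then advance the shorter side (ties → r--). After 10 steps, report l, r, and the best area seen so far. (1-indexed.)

l=3, r=6, best area=195

[1,14] min(15,17)*13=195 best=195 * → l++
[2,14] min(6,17)*12=72 best=195 → l++
[3,14] min(20,17)*11=187 best=195 → r--
[3,13] min(20,16)*10=160 best=195 → r--
[3,12] min(20,6)*9=54 best=195 → r--
[3,11] min(20,5)*8=40 best=195 → r--
[3,10] min(20,4)*7=28 best=195 → r--
[3,9] min(20,20)*6=120 best=195 → r--
[3,8] min(20,12)*5=60 best=195 → r--
[3,7] min(20,7)*4=28 best=195 → r--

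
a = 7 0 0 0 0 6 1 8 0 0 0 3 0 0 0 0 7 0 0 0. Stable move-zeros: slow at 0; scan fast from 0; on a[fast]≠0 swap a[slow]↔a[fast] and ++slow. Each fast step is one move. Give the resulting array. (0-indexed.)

[7, 6, 1, 8, 3, 7, 0, 0, 0, 0, 0, 0, 0, 0, 0, 0, 0, 0, 0, 0]

(s=0,f=0) a[fast]=7≠0 swap→a[0]=7 → slow++,fast++
(s=1,f=1) a[fast]=0 → fast++
(s=1,f=2) a[fast]=0 → fast++
(s=1,f=3) a[fast]=0 → fast++
(s=1,f=4) a[fast]=0 → fast++
(s=1,f=5) a[fast]=6≠0 swap→a[1]=6 → slow++,fast++
(s=2,f=6) a[fast]=1≠0 swap→a[2]=1 → slow++,fast++
(s=3,f=7) a[fast]=8≠0 swap→a[3]=8 → slow++,fast++
(s=4,f=8) a[fast]=0 → fast++
(s=4,f=9) a[fast]=0 → fast++
(s=4,f=10) a[fast]=0 → fast++
(s=4,f=11) a[fast]=3≠0 swap→a[4]=3 → slow++,fast++
(s=5,f=12) a[fast]=0 → fast++
(s=5,f=13) a[fast]=0 → fast++
(s=5,f=14) a[fast]=0 → fast++
(s=5,f=15) a[fast]=0 → fast++
(s=5,f=16) a[fast]=7≠0 swap→a[5]=7 → slow++,fast++
(s=6,f=17) a[fast]=0 → fast++
(s=6,f=18) a[fast]=0 → fast++
(s=6,f=19) a[fast]=0 → fast++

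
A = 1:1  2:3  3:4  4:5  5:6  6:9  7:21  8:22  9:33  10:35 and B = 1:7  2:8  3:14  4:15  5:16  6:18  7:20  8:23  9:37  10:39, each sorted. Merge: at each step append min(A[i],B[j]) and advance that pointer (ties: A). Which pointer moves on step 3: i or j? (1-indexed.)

i=1 j=1: A[i]=1<=B[j]=7 take 1, i++
i=2 j=1: A[i]=3<=B[j]=7 take 3, i++
i=3 j=1: A[i]=4<=B[j]=7 take 4, i++

i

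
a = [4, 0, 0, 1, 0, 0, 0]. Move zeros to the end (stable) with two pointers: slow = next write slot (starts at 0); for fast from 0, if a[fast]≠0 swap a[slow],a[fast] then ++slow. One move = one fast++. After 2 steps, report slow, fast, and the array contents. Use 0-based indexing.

(s=0,f=0) a[fast]=4≠0 swap→a[0]=4 → slow++,fast++
(s=1,f=1) a[fast]=0 → fast++

slow=1, fast=2, a=[4, 0, 0, 1, 0, 0, 0]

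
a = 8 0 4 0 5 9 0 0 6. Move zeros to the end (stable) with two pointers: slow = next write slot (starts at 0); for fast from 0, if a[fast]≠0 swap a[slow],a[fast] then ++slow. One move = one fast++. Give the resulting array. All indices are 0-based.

[8, 4, 5, 9, 6, 0, 0, 0, 0]

(s=0,f=0) a[fast]=8≠0 swap→a[0]=8 → slow++,fast++
(s=1,f=1) a[fast]=0 → fast++
(s=1,f=2) a[fast]=4≠0 swap→a[1]=4 → slow++,fast++
(s=2,f=3) a[fast]=0 → fast++
(s=2,f=4) a[fast]=5≠0 swap→a[2]=5 → slow++,fast++
(s=3,f=5) a[fast]=9≠0 swap→a[3]=9 → slow++,fast++
(s=4,f=6) a[fast]=0 → fast++
(s=4,f=7) a[fast]=0 → fast++
(s=4,f=8) a[fast]=6≠0 swap→a[4]=6 → slow++,fast++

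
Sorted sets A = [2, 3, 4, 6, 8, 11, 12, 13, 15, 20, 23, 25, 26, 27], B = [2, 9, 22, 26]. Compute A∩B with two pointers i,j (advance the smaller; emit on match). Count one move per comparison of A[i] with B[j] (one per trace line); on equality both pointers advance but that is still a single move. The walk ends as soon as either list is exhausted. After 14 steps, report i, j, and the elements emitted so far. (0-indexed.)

i=0 j=0: 2==2 emit, i++,j++
i=1 j=1: 3<9, i++
i=2 j=1: 4<9, i++
i=3 j=1: 6<9, i++
i=4 j=1: 8<9, i++
i=5 j=1: 11>9, j++
i=5 j=2: 11<22, i++
i=6 j=2: 12<22, i++
i=7 j=2: 13<22, i++
i=8 j=2: 15<22, i++
i=9 j=2: 20<22, i++
i=10 j=2: 23>22, j++
i=10 j=3: 23<26, i++
i=11 j=3: 25<26, i++

i=12, j=3, emitted=[2]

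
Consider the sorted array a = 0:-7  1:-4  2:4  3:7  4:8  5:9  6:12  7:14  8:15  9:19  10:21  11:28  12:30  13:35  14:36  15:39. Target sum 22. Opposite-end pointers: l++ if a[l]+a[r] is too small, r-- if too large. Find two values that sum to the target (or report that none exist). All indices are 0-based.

l=0 r=15: -7+39=32 >22, r--
l=0 r=14: -7+36=29 >22, r--
l=0 r=13: -7+35=28 >22, r--
l=0 r=12: -7+30=23 >22, r--
l=0 r=11: -7+28=21 <22, l++
l=1 r=11: -4+28=24 >22, r--
l=1 r=10: -4+21=17 <22, l++
l=2 r=10: 4+21=25 >22, r--
l=2 r=9: 4+19=23 >22, r--
l=2 r=8: 4+15=19 <22, l++
l=3 r=8: 7+15=22, found

(7, 15)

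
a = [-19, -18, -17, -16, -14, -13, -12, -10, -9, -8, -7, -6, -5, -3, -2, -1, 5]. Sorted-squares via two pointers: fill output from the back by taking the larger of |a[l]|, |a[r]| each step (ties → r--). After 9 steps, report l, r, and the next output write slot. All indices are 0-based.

l=0 r=16: |-19|>|5| out[16]=361, l++
l=1 r=16: |-18|>|5| out[15]=324, l++
l=2 r=16: |-17|>|5| out[14]=289, l++
l=3 r=16: |-16|>|5| out[13]=256, l++
l=4 r=16: |-14|>|5| out[12]=196, l++
l=5 r=16: |-13|>|5| out[11]=169, l++
l=6 r=16: |-12|>|5| out[10]=144, l++
l=7 r=16: |-10|>|5| out[9]=100, l++
l=8 r=16: |-9|>|5| out[8]=81, l++

l=9, r=16, next write slot=7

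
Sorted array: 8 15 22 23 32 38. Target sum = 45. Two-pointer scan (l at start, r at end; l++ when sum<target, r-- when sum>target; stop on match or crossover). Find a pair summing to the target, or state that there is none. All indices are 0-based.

[0,5] 8+38=46 >45 → r--
[0,4] 8+32=40 <45 → l++
[1,4] 15+32=47 >45 → r--
[1,3] 15+23=38 <45 → l++
[2,3] 22+23=45 → found

(22, 23)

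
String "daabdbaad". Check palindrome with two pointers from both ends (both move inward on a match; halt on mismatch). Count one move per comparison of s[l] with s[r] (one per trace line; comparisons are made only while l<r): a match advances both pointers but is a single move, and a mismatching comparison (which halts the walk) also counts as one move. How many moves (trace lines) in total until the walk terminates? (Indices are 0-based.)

l=0 r=8: 'd'=='d', l++,r--
l=1 r=7: 'a'=='a', l++,r--
l=2 r=6: 'a'=='a', l++,r--
l=3 r=5: 'b'=='b', l++,r--

4 moves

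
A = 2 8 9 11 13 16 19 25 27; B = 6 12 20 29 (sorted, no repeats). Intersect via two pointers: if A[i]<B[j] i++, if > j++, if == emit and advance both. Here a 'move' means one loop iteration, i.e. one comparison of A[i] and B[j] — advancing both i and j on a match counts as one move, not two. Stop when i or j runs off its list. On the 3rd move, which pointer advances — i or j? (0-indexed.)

i

[i=0,j=0] 2<6 → i++
[i=1,j=0] 8>6 → j++
[i=1,j=1] 8<12 → i++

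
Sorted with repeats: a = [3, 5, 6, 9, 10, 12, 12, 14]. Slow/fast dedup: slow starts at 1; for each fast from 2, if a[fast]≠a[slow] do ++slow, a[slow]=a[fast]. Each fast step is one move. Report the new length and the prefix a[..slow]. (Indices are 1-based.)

length 7; prefix = [3, 5, 6, 9, 10, 12, 14]

(s=1,f=2) a[fast]=5≠a[slow]=3 write a[2]=5 → slow++,fast++
(s=2,f=3) a[fast]=6≠a[slow]=5 write a[3]=6 → slow++,fast++
(s=3,f=4) a[fast]=9≠a[slow]=6 write a[4]=9 → slow++,fast++
(s=4,f=5) a[fast]=10≠a[slow]=9 write a[5]=10 → slow++,fast++
(s=5,f=6) a[fast]=12≠a[slow]=10 write a[6]=12 → slow++,fast++
(s=6,f=7) a[fast]=12=a[slow] dup → fast++
(s=6,f=8) a[fast]=14≠a[slow]=12 write a[7]=14 → slow++,fast++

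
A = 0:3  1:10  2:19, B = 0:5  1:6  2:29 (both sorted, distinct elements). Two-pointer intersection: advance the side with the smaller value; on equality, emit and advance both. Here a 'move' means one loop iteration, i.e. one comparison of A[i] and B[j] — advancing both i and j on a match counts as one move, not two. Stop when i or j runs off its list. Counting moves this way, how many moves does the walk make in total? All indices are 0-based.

5 moves

[i=0,j=0] 3<5 → i++
[i=1,j=0] 10>5 → j++
[i=1,j=1] 10>6 → j++
[i=1,j=2] 10<29 → i++
[i=2,j=2] 19<29 → i++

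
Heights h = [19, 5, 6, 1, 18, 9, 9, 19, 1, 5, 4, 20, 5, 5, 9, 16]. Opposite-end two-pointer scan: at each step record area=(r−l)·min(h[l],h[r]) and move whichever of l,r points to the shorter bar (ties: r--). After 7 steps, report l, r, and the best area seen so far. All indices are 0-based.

l=3, r=11, best area=240

[0,15] min(19,16)*15=240 best=240 * → r--
[0,14] min(19,9)*14=126 best=240 → r--
[0,13] min(19,5)*13=65 best=240 → r--
[0,12] min(19,5)*12=60 best=240 → r--
[0,11] min(19,20)*11=209 best=240 → l++
[1,11] min(5,20)*10=50 best=240 → l++
[2,11] min(6,20)*9=54 best=240 → l++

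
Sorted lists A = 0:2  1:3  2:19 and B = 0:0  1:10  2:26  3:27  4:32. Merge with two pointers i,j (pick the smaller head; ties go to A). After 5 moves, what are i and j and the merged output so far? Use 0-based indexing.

i=3, j=2, merged so far=[0, 2, 3, 10, 19]

i=0 j=0: A[i]=2>B[j]=0 take 0, j++
i=0 j=1: A[i]=2<=B[j]=10 take 2, i++
i=1 j=1: A[i]=3<=B[j]=10 take 3, i++
i=2 j=1: A[i]=19>B[j]=10 take 10, j++
i=2 j=2: A[i]=19<=B[j]=26 take 19, i++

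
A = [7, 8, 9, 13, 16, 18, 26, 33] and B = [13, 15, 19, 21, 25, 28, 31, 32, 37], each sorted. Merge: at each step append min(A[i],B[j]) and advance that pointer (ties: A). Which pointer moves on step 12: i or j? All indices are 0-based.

i=0 j=0: A[i]=7<=B[j]=13 take 7, i++
i=1 j=0: A[i]=8<=B[j]=13 take 8, i++
i=2 j=0: A[i]=9<=B[j]=13 take 9, i++
i=3 j=0: A[i]=13<=B[j]=13 take 13, i++
i=4 j=0: A[i]=16>B[j]=13 take 13, j++
i=4 j=1: A[i]=16>B[j]=15 take 15, j++
i=4 j=2: A[i]=16<=B[j]=19 take 16, i++
i=5 j=2: A[i]=18<=B[j]=19 take 18, i++
i=6 j=2: A[i]=26>B[j]=19 take 19, j++
i=6 j=3: A[i]=26>B[j]=21 take 21, j++
i=6 j=4: A[i]=26>B[j]=25 take 25, j++
i=6 j=5: A[i]=26<=B[j]=28 take 26, i++

i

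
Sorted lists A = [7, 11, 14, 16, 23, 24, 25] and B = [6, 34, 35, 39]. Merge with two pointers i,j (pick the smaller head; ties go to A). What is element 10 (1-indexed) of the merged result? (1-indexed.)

merged[10] = 35

i=1 j=1: A[i]=7>B[j]=6 take 6, j++
i=1 j=2: A[i]=7<=B[j]=34 take 7, i++
i=2 j=2: A[i]=11<=B[j]=34 take 11, i++
i=3 j=2: A[i]=14<=B[j]=34 take 14, i++
i=4 j=2: A[i]=16<=B[j]=34 take 16, i++
i=5 j=2: A[i]=23<=B[j]=34 take 23, i++
i=6 j=2: A[i]=24<=B[j]=34 take 24, i++
i=7 j=2: A[i]=25<=B[j]=34 take 25, i++
i=8 j=2: A done, take B[j]=34, j++
i=8 j=3: A done, take B[j]=35, j++
i=8 j=4: A done, take B[j]=39, j++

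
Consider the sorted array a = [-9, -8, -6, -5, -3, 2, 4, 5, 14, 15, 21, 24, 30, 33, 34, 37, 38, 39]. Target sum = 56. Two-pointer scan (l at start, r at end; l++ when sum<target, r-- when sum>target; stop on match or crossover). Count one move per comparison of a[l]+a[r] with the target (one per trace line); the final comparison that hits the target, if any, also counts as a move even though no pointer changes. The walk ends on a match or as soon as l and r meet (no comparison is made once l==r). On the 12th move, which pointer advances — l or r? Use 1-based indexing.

r

l=1 r=18: -9+39=30 <56, l++
l=2 r=18: -8+39=31 <56, l++
l=3 r=18: -6+39=33 <56, l++
l=4 r=18: -5+39=34 <56, l++
l=5 r=18: -3+39=36 <56, l++
l=6 r=18: 2+39=41 <56, l++
l=7 r=18: 4+39=43 <56, l++
l=8 r=18: 5+39=44 <56, l++
l=9 r=18: 14+39=53 <56, l++
l=10 r=18: 15+39=54 <56, l++
l=11 r=18: 21+39=60 >56, r--
l=11 r=17: 21+38=59 >56, r--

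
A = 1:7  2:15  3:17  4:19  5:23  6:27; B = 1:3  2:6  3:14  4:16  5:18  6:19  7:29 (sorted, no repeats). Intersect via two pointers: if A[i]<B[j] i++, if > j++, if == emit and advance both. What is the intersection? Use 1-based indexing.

intersection = [19]

i=1 j=1: 7>3, j++
i=1 j=2: 7>6, j++
i=1 j=3: 7<14, i++
i=2 j=3: 15>14, j++
i=2 j=4: 15<16, i++
i=3 j=4: 17>16, j++
i=3 j=5: 17<18, i++
i=4 j=5: 19>18, j++
i=4 j=6: 19==19 emit, i++,j++
i=5 j=7: 23<29, i++
i=6 j=7: 27<29, i++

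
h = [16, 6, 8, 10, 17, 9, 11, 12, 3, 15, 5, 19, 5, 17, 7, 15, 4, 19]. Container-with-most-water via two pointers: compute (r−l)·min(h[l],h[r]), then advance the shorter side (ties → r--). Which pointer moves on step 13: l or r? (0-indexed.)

r

[0,17] min(16,19)*17=272 best=272 * → l++
[1,17] min(6,19)*16=96 best=272 → l++
[2,17] min(8,19)*15=120 best=272 → l++
[3,17] min(10,19)*14=140 best=272 → l++
[4,17] min(17,19)*13=221 best=272 → l++
[5,17] min(9,19)*12=108 best=272 → l++
[6,17] min(11,19)*11=121 best=272 → l++
[7,17] min(12,19)*10=120 best=272 → l++
[8,17] min(3,19)*9=27 best=272 → l++
[9,17] min(15,19)*8=120 best=272 → l++
[10,17] min(5,19)*7=35 best=272 → l++
[11,17] min(19,19)*6=114 best=272 → r--
[11,16] min(19,4)*5=20 best=272 → r--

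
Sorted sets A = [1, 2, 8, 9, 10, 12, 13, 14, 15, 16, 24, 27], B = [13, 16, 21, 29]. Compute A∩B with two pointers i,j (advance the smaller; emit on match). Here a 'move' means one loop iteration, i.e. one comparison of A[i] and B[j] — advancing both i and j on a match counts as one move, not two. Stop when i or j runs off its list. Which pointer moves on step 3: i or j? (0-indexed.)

i

[i=0,j=0] 1<13 → i++
[i=1,j=0] 2<13 → i++
[i=2,j=0] 8<13 → i++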